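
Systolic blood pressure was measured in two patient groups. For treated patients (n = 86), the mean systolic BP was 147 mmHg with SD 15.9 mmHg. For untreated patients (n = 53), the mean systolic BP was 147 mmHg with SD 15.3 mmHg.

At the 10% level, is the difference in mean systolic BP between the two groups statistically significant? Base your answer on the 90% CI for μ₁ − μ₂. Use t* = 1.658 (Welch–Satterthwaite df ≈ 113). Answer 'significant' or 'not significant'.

not significant

Standard errors of each mean: 15.9/√86 = 1.7145 and 15.3/√53 = 2.1016.
SE(x̄₁ − x̄₂) = √(1.7145² + 2.1016²) = 2.7122 for independent samples with unequal variances.
With t* = 1.658, the margin is 1.658 × 2.7122 = 4.4968.
x̄₁ − x̄₂ = 147 − 147 = 0.0000; the interval is 0.0000 ± 4.4968 = (-4.4968, 4.4968).
The interval (-4.4968, 4.4968) contains 0, so the difference is not significant.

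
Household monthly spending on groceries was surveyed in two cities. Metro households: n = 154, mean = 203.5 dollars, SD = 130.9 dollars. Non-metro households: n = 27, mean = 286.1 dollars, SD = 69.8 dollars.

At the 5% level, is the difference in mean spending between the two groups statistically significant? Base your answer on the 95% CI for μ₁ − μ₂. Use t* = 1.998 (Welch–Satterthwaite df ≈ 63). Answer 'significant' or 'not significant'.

significant

SE₁ = s₁/√n₁ = 130.9/√154 = 10.5482; SE₂ = 69.8/√27 = 13.4330.
Independent samples, unequal variances: SE_diff = √(SE₁² + SE₂²) = √(111.26452324 + 180.445489) = 17.0795.
t* = 1.998, so margin of error = 1.998 × 17.0795 = 34.1248.
Difference in means = 203.5 − 286.1 = -82.6000.
-82.6000 ± 34.1248 → (-116.7248, -48.4752).
The interval (-116.7248, -48.4752) does not contain 0, so the difference is significant.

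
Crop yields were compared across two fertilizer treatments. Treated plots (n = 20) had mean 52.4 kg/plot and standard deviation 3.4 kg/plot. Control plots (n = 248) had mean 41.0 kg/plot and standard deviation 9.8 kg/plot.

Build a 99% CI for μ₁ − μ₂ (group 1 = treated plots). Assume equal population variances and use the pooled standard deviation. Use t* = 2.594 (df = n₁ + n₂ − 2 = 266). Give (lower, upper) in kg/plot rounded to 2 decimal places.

(5.68, 17.12)

Pooled variance s_p² = [19·3.4² + 247·9.8²] / (20+248−2) = 90.0057, so s_p = 9.4871.
SE_diff = s_p·√(1/n₁ + 1/n₂) = 9.4871·√(1/20 + 1/248) = 2.2053.
t* = 2.594; margin = 2.594 × 2.2053 = 5.7205.
Difference = 52.4 − 41.0 = 11.4000.
11.4000 ± 5.7205 → (5.68, 17.12).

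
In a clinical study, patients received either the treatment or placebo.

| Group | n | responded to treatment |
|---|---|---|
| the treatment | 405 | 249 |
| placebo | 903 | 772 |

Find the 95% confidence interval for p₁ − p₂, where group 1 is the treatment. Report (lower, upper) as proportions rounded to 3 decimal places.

Sample proportions: 249/405 = 0.6148, 772/903 = 0.8549.
Each SE is √(p̂(1−p̂)/n): √(0.6148·0.3852/405) = 0.02418 and √(0.8549·0.1451/903) = 0.01172.
SE(p̂₁ − p̂₂) = √(SE₁² + SE₂²) = √(0.0005846724 + 0.0001373584) = 0.02687, since the two samples are independent.
At 95% confidence z* = 1.960; margin = 1.960 × 0.02687 = 0.05267.
The difference is 0.6148 − 0.8549 = -0.2401, so the interval is -0.2401 ± 0.05267 = (-0.293, -0.187).

(-0.293, -0.187)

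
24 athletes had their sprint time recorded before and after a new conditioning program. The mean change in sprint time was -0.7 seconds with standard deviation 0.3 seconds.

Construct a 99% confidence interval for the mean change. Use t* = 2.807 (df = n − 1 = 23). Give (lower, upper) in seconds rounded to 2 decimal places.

This is a matched-pairs design, so SE = s_d/√n = 0.3/√24 = 0.0612.
Margin = 2.807 × 0.0612 = 0.1718; the interval is -0.7 ± 0.1718 = (-0.87, -0.53).

(-0.87, -0.53)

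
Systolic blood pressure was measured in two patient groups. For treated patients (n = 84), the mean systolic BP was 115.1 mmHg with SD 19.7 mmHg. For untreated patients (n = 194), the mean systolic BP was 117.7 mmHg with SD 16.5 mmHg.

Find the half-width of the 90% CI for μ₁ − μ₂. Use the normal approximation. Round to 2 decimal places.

4.04

Standard errors of each mean: 19.7/√84 = 2.1494 and 16.5/√194 = 1.1846.
SE(x̄₁ − x̄₂) = √(2.1494² + 1.1846²) = 2.4542 for independent samples with unequal variances.
With z* = 1.645, the margin is 1.645 × 2.4542 = 4.0372.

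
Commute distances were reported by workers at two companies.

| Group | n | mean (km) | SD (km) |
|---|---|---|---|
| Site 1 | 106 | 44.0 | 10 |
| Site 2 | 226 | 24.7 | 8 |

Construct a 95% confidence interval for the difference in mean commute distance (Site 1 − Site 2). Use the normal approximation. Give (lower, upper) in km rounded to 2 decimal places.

SE₁ = s₁/√n₁ = 10/√106 = 0.9713; SE₂ = 8/√226 = 0.5322.
Independent samples, unequal variances: SE_diff = √(SE₁² + SE₂²) = √(0.94342369 + 0.28323684) = 1.1075.
z* = 1.960, so margin of error = 1.960 × 1.1075 = 2.1707.
Difference in means = 44.0 − 24.7 = 19.3000.
19.3000 ± 2.1707 → (17.13, 21.47).

(17.13, 21.47)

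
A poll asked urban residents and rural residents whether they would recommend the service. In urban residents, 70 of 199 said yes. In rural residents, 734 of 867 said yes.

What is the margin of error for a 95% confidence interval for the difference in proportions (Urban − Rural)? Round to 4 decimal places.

0.0706

First, p̂₁ = 70/199 = 0.3518; p̂₂ = 734/867 = 0.8466.
The two standard errors are √(0.3518×0.6482/199) = 0.03385 and √(0.8466×0.1534/867) = 0.01224.
Because the samples are independent, SE_diff = √(0.03385² + 0.01224²) = 0.03600.
Using z* = 1.960 for 95%, ME = 1.960 × 0.03600 = 0.07056.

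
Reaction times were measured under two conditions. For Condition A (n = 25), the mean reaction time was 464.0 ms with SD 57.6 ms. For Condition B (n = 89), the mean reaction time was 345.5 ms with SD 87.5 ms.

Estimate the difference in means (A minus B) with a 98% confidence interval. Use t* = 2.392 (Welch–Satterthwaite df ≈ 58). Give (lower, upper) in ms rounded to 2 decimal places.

(83.12, 153.88)

SE₁ = s₁/√n₁ = 57.6/√25 = 11.5200; SE₂ = 87.5/√89 = 9.2750.
Independent samples, unequal variances: SE_diff = √(SE₁² + SE₂²) = √(132.7104 + 86.025625) = 14.7897.
t* = 2.392, so margin of error = 2.392 × 14.7897 = 35.3770.
Difference in means = 464.0 − 345.5 = 118.5000.
118.5000 ± 35.3770 → (83.12, 153.88).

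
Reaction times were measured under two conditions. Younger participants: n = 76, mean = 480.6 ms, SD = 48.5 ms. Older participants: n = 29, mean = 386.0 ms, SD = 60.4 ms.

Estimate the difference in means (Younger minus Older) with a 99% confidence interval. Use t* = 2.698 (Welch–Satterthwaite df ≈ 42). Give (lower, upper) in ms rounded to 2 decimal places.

(60.82, 128.38)

Per-group SEs: s₁/√n₁ = 48.5/√76 = 5.5633, s₂/√n₂ = 60.4/√29 = 11.2160.
Unpooled SE of the difference: √(30.95030689 + 125.798656) = 12.5199.
Margin of error = t* · SE = 2.698 × 12.5199 = 33.7787.
x̄₁ − x̄₂ = 480.6 − 386.0 = 94.6000.
CI: 94.6000 ± 33.7787 = (60.82, 128.38).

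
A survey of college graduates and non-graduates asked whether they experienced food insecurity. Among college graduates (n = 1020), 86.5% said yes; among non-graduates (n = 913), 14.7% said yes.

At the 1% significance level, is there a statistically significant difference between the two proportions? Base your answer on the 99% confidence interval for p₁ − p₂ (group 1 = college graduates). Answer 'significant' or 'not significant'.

significant

SE₁ = √(p̂₁(1−p̂₁)/n₁) = √(0.8650·0.1350/1020) = 0.01070; SE₂ = √(0.1470·0.8530/913) = 0.01172.
Independent samples: SE of the difference = √(SE₁² + SE₂²) = √(0.00011449 + 0.0001373584) = 0.01587.
z* for 99% confidence is 2.576, so the margin of error is 2.576 × 0.01587 = 0.04088.
Point estimate p̂₁ − p̂₂ = 0.8650 − 0.1470 = 0.7180.
0.7180 ± 0.04088 → (0.67712, 0.75888).
The interval (0.67712, 0.75888) does not contain 0, so the difference is significant.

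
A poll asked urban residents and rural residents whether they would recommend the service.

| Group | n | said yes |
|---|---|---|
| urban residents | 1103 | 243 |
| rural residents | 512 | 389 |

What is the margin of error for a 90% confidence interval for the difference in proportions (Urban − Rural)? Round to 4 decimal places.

First, p̂₁ = 243/1103 = 0.2203; p̂₂ = 389/512 = 0.7598.
The two standard errors are √(0.2203×0.7797/1103) = 0.01248 and √(0.7598×0.2402/512) = 0.01888.
Because the samples are independent, SE_diff = √(0.01248² + 0.01888²) = 0.02263.
Using z* = 1.645 for 90%, ME = 1.645 × 0.02263 = 0.03723.

0.0372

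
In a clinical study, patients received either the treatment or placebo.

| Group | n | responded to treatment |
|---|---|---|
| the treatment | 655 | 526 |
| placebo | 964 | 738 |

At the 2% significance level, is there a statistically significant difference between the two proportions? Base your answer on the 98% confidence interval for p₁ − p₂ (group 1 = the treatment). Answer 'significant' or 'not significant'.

p̂₁ = 526/655 = 0.8031 and p̂₂ = 738/964 = 0.7656.
SE₁ = √(p̂₁(1−p̂₁)/n₁) = √(0.8031·0.1969/655) = 0.01554; SE₂ = √(0.7656·0.2344/964) = 0.01364.
Independent samples: SE of the difference = √(SE₁² + SE₂²) = √(0.0002414916 + 0.0001860496) = 0.02068.
z* for 98% confidence is 2.326, so the margin of error is 2.326 × 0.02068 = 0.04810.
Point estimate p̂₁ − p̂₂ = 0.8031 − 0.7656 = 0.0375.
0.0375 ± 0.04810 → (-0.01060, 0.08560).
The interval (-0.01060, 0.08560) contains 0, so the difference is not significant.

not significant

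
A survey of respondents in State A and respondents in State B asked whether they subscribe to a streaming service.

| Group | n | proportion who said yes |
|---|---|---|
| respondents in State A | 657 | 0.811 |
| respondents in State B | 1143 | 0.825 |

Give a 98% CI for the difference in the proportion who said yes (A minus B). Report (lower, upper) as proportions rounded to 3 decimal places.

(-0.058, 0.030)

SE₁ = √(p̂₁(1−p̂₁)/n₁) = √(0.8110·0.1890/657) = 0.01527; SE₂ = √(0.8250·0.1750/1143) = 0.01124.
Independent samples: SE of the difference = √(SE₁² + SE₂²) = √(0.0002331729 + 0.0001263376) = 0.01896.
z* for 98% confidence is 2.326, so the margin of error is 2.326 × 0.01896 = 0.04410.
Point estimate p̂₁ − p̂₂ = 0.8110 − 0.8250 = -0.0140.
-0.0140 ± 0.04410 → (-0.058, 0.030).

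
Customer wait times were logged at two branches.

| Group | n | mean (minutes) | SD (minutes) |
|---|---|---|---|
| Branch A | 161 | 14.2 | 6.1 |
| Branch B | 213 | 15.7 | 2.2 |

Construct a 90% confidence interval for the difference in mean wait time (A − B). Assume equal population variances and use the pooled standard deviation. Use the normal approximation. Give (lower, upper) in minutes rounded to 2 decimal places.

(-2.24, -0.76)

s_p = √[((n₁−1)s₁² + (n₂−1)s₂²)/(n₁+n₂−2)] = √[(160·6.1² + 212·2.2²)/372] = 4.3316.
SE = 4.3316·√(1/161 + 1/213) = 0.4524.
With z* = 1.645, margin = 1.645 × 0.4524 = 0.7442.
x̄₁ − x̄₂ = 14.2 − 15.7 = -1.5000; interval -1.5000 ± 0.7442 = (-2.24, -0.76).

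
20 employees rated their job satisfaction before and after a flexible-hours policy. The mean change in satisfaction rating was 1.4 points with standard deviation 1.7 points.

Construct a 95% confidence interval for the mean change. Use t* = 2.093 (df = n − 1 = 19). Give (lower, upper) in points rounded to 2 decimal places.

(0.60, 2.20)

This is a matched-pairs design, so SE = s_d/√n = 1.7/√20 = 0.3801.
Margin = 2.093 × 0.3801 = 0.7955; the interval is 1.4 ± 0.7955 = (0.60, 2.20).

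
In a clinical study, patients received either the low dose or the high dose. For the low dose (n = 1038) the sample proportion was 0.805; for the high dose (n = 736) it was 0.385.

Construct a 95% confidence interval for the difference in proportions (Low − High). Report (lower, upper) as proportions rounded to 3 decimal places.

(0.377, 0.463)

The two standard errors are √(0.8050×0.1950/1038) = 0.01230 and √(0.3850×0.6150/736) = 0.01794.
Because the samples are independent, SE_diff = √(0.01230² + 0.01794²) = 0.02175.
Using z* = 1.960 for 95%, ME = 1.960 × 0.02175 = 0.04263.
p̂₁ − p̂₂ = 0.4200; interval 0.4200 ± 0.04263 gives (0.377, 0.463).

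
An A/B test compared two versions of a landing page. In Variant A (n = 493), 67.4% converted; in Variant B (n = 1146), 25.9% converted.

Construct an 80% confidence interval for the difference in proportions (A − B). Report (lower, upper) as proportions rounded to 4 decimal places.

Each SE is √(p̂(1−p̂)/n): √(0.6740·0.3260/493) = 0.02111 and √(0.2590·0.7410/1146) = 0.01294.
SE(p̂₁ − p̂₂) = √(SE₁² + SE₂²) = √(0.0004456321 + 0.0001674436) = 0.02476, since the two samples are independent.
At 80% confidence z* = 1.282; margin = 1.282 × 0.02476 = 0.03174.
The difference is 0.6740 − 0.2590 = 0.4150, so the interval is 0.4150 ± 0.03174 = (0.3833, 0.4467).

(0.3833, 0.4467)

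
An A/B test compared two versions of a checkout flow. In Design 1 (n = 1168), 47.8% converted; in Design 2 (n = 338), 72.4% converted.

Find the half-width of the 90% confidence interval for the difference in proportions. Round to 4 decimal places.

The two standard errors are √(0.4780×0.5220/1168) = 0.01462 and √(0.7240×0.2760/338) = 0.02431.
Because the samples are independent, SE_diff = √(0.01462² + 0.02431²) = 0.02837.
Using z* = 1.645 for 90%, ME = 1.645 × 0.02837 = 0.04667.

0.0467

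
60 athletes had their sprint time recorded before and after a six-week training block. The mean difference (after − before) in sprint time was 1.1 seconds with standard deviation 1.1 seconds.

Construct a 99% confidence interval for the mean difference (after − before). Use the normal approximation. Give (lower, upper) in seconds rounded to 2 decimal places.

(0.73, 1.47)

This is a matched-pairs design, so SE = s_d/√n = 1.1/√60 = 0.1420.
Margin = 2.576 × 0.1420 = 0.3658; the interval is 1.1 ± 0.3658 = (0.73, 1.47).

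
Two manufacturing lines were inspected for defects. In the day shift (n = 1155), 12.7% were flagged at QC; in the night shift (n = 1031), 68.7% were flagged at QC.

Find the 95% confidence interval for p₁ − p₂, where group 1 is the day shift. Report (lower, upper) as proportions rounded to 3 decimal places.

(-0.594, -0.526)

The two standard errors are √(0.1270×0.8730/1155) = 0.00980 and √(0.6870×0.3130/1031) = 0.01444.
Because the samples are independent, SE_diff = √(0.00980² + 0.01444²) = 0.01745.
Using z* = 1.960 for 95%, ME = 1.960 × 0.01745 = 0.03420.
p̂₁ − p̂₂ = -0.5600; interval -0.5600 ± 0.03420 gives (-0.594, -0.526).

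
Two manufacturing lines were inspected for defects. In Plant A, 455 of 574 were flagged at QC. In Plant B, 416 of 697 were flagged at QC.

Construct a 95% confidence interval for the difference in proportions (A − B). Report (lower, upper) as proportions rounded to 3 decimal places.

First, p̂₁ = 455/574 = 0.7927; p̂₂ = 416/697 = 0.5968.
The two standard errors are √(0.7927×0.2073/574) = 0.01692 and √(0.5968×0.4032/697) = 0.01858.
Because the samples are independent, SE_diff = √(0.01692² + 0.01858²) = 0.02513.
Using z* = 1.960 for 95%, ME = 1.960 × 0.02513 = 0.04925.
p̂₁ − p̂₂ = 0.1959; interval 0.1959 ± 0.04925 gives (0.147, 0.245).

(0.147, 0.245)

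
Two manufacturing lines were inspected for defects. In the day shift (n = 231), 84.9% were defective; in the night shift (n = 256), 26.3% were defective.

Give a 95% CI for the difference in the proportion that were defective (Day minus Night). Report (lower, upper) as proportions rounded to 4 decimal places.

(0.5150, 0.6570)

The two standard errors are √(0.8490×0.1510/231) = 0.02356 and √(0.2630×0.7370/256) = 0.02752.
Because the samples are independent, SE_diff = √(0.02356² + 0.02752²) = 0.03623.
Using z* = 1.960 for 95%, ME = 1.960 × 0.03623 = 0.07101.
p̂₁ − p̂₂ = 0.5860; interval 0.5860 ± 0.07101 gives (0.5150, 0.6570).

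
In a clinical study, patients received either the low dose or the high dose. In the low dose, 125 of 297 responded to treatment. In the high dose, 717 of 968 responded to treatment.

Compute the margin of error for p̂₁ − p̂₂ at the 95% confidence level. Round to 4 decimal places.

0.0626

First, p̂₁ = 125/297 = 0.4209; p̂₂ = 717/968 = 0.7407.
The two standard errors are √(0.4209×0.5791/297) = 0.02865 and √(0.7407×0.2593/968) = 0.01409.
Because the samples are independent, SE_diff = √(0.02865² + 0.01409²) = 0.03193.
Using z* = 1.960 for 95%, ME = 1.960 × 0.03193 = 0.06258.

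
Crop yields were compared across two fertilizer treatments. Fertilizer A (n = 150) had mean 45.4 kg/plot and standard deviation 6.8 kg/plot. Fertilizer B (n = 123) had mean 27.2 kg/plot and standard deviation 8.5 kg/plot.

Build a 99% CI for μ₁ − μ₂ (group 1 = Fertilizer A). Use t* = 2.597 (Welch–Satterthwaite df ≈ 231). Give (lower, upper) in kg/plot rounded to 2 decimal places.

Standard errors of each mean: 6.8/√150 = 0.5552 and 8.5/√123 = 0.7664.
SE(x̄₁ − x̄₂) = √(0.5552² + 0.7664²) = 0.9464 for independent samples with unequal variances.
With t* = 2.597, the margin is 2.597 × 0.9464 = 2.4578.
x̄₁ − x̄₂ = 45.4 − 27.2 = 18.2000; the interval is 18.2000 ± 2.4578 = (15.74, 20.66).

(15.74, 20.66)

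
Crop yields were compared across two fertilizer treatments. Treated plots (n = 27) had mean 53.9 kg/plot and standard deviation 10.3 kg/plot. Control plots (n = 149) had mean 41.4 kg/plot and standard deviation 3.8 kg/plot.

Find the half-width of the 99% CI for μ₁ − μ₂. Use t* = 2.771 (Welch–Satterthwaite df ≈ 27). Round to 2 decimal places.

SE₁ = s₁/√n₁ = 10.3/√27 = 1.9822; SE₂ = 3.8/√149 = 0.3113.
Independent samples, unequal variances: SE_diff = √(SE₁² + SE₂²) = √(3.92911684 + 0.09690769) = 2.0065.
t* = 2.771, so margin of error = 2.771 × 2.0065 = 5.5600.

5.56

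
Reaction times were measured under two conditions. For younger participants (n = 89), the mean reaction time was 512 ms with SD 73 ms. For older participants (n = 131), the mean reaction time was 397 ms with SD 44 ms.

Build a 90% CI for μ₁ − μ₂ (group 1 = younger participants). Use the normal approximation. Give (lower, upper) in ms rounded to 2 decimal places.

(100.79, 129.21)

Per-group SEs: s₁/√n₁ = 73/√89 = 7.7380, s₂/√n₂ = 44/√131 = 3.8443.
Unpooled SE of the difference: √(59.876644 + 14.77864249) = 8.6403.
Margin of error = z* · SE = 1.645 × 8.6403 = 14.2133.
x̄₁ − x̄₂ = 512 − 397 = 115.0000.
CI: 115.0000 ± 14.2133 = (100.79, 129.21).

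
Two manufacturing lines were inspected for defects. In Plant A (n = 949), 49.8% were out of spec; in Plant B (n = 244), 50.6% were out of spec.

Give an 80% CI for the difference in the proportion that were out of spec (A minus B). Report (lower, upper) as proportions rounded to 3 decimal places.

The two standard errors are √(0.4980×0.5020/949) = 0.01623 and √(0.5060×0.4940/244) = 0.03201.
Because the samples are independent, SE_diff = √(0.01623² + 0.03201²) = 0.03589.
Using z* = 1.282 for 80%, ME = 1.282 × 0.03589 = 0.04601.
p̂₁ − p̂₂ = -0.0080; interval -0.0080 ± 0.04601 gives (-0.054, 0.038).

(-0.054, 0.038)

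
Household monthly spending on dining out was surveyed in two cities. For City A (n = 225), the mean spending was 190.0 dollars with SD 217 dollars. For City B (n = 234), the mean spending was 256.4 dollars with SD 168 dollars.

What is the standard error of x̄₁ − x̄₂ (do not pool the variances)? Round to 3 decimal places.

Per-group SEs: s₁/√n₁ = 217/√225 = 14.4667, s₂/√n₂ = 168/√234 = 10.9825.
Unpooled SE of the difference: √(209.28540889 + 120.61530625) = 18.1632.

18.163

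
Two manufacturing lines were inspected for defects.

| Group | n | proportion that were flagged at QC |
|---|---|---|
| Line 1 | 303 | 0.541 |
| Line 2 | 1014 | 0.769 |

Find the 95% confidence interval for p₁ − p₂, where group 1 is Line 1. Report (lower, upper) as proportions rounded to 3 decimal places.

(-0.290, -0.166)

The two standard errors are √(0.5410×0.4590/303) = 0.02863 and √(0.7690×0.2310/1014) = 0.01324.
Because the samples are independent, SE_diff = √(0.02863² + 0.01324²) = 0.03154.
Using z* = 1.960 for 95%, ME = 1.960 × 0.03154 = 0.06182.
p̂₁ − p̂₂ = -0.2280; interval -0.2280 ± 0.06182 gives (-0.290, -0.166).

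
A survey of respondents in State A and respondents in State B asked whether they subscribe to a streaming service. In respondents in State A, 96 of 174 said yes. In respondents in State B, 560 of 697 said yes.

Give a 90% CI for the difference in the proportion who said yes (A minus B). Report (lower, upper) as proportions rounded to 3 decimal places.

(-0.318, -0.185)

First, p̂₁ = 96/174 = 0.5517; p̂₂ = 560/697 = 0.8034.
The two standard errors are √(0.5517×0.4483/174) = 0.03770 and √(0.8034×0.1966/697) = 0.01505.
Because the samples are independent, SE_diff = √(0.03770² + 0.01505²) = 0.04059.
Using z* = 1.645 for 90%, ME = 1.645 × 0.04059 = 0.06677.
p̂₁ − p̂₂ = -0.2517; interval -0.2517 ± 0.06677 gives (-0.318, -0.185).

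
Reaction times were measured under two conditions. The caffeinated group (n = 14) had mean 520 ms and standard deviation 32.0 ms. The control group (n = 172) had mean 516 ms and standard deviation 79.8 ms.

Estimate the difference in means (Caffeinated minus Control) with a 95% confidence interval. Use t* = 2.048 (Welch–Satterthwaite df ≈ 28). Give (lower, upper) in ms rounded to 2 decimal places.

(-17.50, 25.50)

SE₁ = s₁/√n₁ = 32.0/√14 = 8.5524; SE₂ = 79.8/√172 = 6.0847.
Independent samples, unequal variances: SE_diff = √(SE₁² + SE₂²) = √(73.14354576 + 37.02357409) = 10.4961.
t* = 2.048, so margin of error = 2.048 × 10.4961 = 21.4960.
Difference in means = 520 − 516 = 4.0000.
4.0000 ± 21.4960 → (-17.50, 25.50).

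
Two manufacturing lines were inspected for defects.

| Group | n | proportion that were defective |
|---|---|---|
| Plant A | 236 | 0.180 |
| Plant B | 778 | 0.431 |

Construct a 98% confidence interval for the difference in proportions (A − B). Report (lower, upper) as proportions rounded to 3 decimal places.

The two standard errors are √(0.1800×0.8200/236) = 0.02501 and √(0.4310×0.5690/778) = 0.01775.
Because the samples are independent, SE_diff = √(0.02501² + 0.01775²) = 0.03067.
Using z* = 2.326 for 98%, ME = 2.326 × 0.03067 = 0.07134.
p̂₁ − p̂₂ = -0.2510; interval -0.2510 ± 0.07134 gives (-0.322, -0.180).

(-0.322, -0.180)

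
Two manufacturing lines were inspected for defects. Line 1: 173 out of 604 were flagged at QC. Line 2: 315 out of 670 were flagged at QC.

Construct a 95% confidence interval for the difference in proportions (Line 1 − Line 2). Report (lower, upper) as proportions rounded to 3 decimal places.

(-0.236, -0.131)

First, p̂₁ = 173/604 = 0.2864; p̂₂ = 315/670 = 0.4701.
The two standard errors are √(0.2864×0.7136/604) = 0.01839 and √(0.4701×0.5299/670) = 0.01928.
Because the samples are independent, SE_diff = √(0.01839² + 0.01928²) = 0.02664.
Using z* = 1.960 for 95%, ME = 1.960 × 0.02664 = 0.05221.
p̂₁ − p̂₂ = -0.1837; interval -0.1837 ± 0.05221 gives (-0.236, -0.131).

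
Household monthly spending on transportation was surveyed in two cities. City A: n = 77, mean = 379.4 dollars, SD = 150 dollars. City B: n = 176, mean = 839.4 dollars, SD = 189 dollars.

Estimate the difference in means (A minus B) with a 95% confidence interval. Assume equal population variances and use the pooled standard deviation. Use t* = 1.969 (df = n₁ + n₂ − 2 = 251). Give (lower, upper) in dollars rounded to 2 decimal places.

(-507.91, -412.09)

s_p = √[((n₁−1)s₁² + (n₂−1)s₂²)/(n₁+n₂−2)] = √[(76·150² + 175·189²)/251] = 178.0950.
SE = 178.0950·√(1/77 + 1/176) = 24.3338.
With t* = 1.969, margin = 1.969 × 24.3338 = 47.9133.
x̄₁ − x̄₂ = 379.4 − 839.4 = -460.0000; interval -460.0000 ± 47.9133 = (-507.91, -412.09).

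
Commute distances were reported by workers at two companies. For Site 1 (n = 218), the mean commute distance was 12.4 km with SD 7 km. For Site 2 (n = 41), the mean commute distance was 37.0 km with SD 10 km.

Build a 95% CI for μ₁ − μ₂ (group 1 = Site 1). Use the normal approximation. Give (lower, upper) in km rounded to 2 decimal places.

Standard errors of each mean: 7/√218 = 0.4741 and 10/√41 = 1.5617.
SE(x̄₁ − x̄₂) = √(0.4741² + 1.5617²) = 1.6321 for independent samples with unequal variances.
With z* = 1.960, the margin is 1.960 × 1.6321 = 3.1989.
x̄₁ − x̄₂ = 12.4 − 37.0 = -24.6000; the interval is -24.6000 ± 3.1989 = (-27.80, -21.40).

(-27.80, -21.40)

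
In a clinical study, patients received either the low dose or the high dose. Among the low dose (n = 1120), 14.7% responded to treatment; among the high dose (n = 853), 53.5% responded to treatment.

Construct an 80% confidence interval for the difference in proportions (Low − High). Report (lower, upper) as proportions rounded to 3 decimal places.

The two standard errors are √(0.1470×0.8530/1120) = 0.01058 and √(0.5350×0.4650/853) = 0.01708.
Because the samples are independent, SE_diff = √(0.01058² + 0.01708²) = 0.02009.
Using z* = 1.282 for 80%, ME = 1.282 × 0.02009 = 0.02576.
p̂₁ − p̂₂ = -0.3880; interval -0.3880 ± 0.02576 gives (-0.414, -0.362).

(-0.414, -0.362)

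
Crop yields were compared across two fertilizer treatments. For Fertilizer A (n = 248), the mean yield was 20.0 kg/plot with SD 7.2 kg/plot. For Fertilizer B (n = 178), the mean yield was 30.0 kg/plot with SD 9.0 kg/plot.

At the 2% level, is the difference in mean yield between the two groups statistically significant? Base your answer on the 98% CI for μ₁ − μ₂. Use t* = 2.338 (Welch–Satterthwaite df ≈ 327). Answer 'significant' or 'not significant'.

significant

Standard errors of each mean: 7.2/√248 = 0.4572 and 9.0/√178 = 0.6746.
SE(x̄₁ − x̄₂) = √(0.4572² + 0.6746²) = 0.8149 for independent samples with unequal variances.
With t* = 2.338, the margin is 2.338 × 0.8149 = 1.9052.
x̄₁ − x̄₂ = 20.0 − 30.0 = -10.0000; the interval is -10.0000 ± 1.9052 = (-11.9052, -8.0948).
The interval (-11.9052, -8.0948) does not contain 0, so the difference is significant.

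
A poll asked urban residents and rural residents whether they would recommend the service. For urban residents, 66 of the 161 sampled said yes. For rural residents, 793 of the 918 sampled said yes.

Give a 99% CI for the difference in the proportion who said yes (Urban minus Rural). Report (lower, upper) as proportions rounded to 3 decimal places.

First, p̂₁ = 66/161 = 0.4099; p̂₂ = 793/918 = 0.8638.
The two standard errors are √(0.4099×0.5901/161) = 0.03876 and √(0.8638×0.1362/918) = 0.01132.
Because the samples are independent, SE_diff = √(0.03876² + 0.01132²) = 0.04038.
Using z* = 2.576 for 99%, ME = 2.576 × 0.04038 = 0.10402.
p̂₁ − p̂₂ = -0.4539; interval -0.4539 ± 0.10402 gives (-0.558, -0.350).

(-0.558, -0.350)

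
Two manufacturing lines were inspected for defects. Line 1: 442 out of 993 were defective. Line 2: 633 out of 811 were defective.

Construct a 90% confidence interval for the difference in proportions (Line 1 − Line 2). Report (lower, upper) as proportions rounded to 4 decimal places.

(-0.3707, -0.3001)

p̂₁ = 442/993 = 0.4451 and p̂₂ = 633/811 = 0.7805.
SE₁ = √(p̂₁(1−p̂₁)/n₁) = √(0.4451·0.5549/993) = 0.01577; SE₂ = √(0.7805·0.2195/811) = 0.01453.
Independent samples: SE of the difference = √(SE₁² + SE₂²) = √(0.0002486929 + 0.0002111209) = 0.02144.
z* for 90% confidence is 1.645, so the margin of error is 1.645 × 0.02144 = 0.03527.
Point estimate p̂₁ − p̂₂ = 0.4451 − 0.7805 = -0.3354.
-0.3354 ± 0.03527 → (-0.3707, -0.3001).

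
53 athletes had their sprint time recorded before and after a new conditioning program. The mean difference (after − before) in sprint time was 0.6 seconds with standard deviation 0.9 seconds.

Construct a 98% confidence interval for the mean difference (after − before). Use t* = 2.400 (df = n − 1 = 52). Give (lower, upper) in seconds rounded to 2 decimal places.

(0.30, 0.90)

This is a matched-pairs design, so SE = s_d/√n = 0.9/√53 = 0.1236.
Margin = 2.400 × 0.1236 = 0.2966; the interval is 0.6 ± 0.2966 = (0.30, 0.90).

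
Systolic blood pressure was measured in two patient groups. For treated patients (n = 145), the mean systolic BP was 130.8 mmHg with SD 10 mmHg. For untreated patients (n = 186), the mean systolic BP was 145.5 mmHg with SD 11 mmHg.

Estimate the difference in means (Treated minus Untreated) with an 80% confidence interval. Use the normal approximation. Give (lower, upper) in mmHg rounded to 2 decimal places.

(-16.18, -13.22)

Standard errors of each mean: 10/√145 = 0.8305 and 11/√186 = 0.8066.
SE(x̄₁ − x̄₂) = √(0.8305² + 0.8066²) = 1.1577 for independent samples with unequal variances.
With z* = 1.282, the margin is 1.282 × 1.1577 = 1.4842.
x̄₁ − x̄₂ = 130.8 − 145.5 = -14.7000; the interval is -14.7000 ± 1.4842 = (-16.18, -13.22).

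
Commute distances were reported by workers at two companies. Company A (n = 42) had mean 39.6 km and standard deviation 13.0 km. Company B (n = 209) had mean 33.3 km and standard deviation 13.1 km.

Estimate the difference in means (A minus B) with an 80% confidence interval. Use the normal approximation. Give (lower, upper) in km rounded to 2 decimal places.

Standard errors of each mean: 13.0/√42 = 2.0059 and 13.1/√209 = 0.9061.
SE(x̄₁ − x̄₂) = √(2.0059² + 0.9061²) = 2.2011 for independent samples with unequal variances.
With z* = 1.282, the margin is 1.282 × 2.2011 = 2.8218.
x̄₁ − x̄₂ = 39.6 − 33.3 = 6.3000; the interval is 6.3000 ± 2.8218 = (3.48, 9.12).

(3.48, 9.12)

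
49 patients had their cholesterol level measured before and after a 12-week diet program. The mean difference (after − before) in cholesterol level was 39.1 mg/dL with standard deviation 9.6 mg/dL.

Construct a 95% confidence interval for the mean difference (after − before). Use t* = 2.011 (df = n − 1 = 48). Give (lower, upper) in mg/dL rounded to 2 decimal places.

Paired design: SE = s_d/√n = 9.6/√49 = 1.3714.
t* = 2.011; margin of error = 2.011 × 1.3714 = 2.7579.
39.1 ± 2.7579 → (36.34, 41.86).

(36.34, 41.86)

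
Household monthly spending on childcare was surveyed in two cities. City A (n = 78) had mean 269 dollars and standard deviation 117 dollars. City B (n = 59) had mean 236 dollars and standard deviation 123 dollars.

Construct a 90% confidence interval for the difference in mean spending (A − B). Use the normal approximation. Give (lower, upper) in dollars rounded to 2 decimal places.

(-1.19, 67.19)

Per-group SEs: s₁/√n₁ = 117/√78 = 13.2476, s₂/√n₂ = 123/√59 = 16.0132.
Unpooled SE of the difference: √(175.49890576 + 256.42257424) = 20.7827.
Margin of error = z* · SE = 1.645 × 20.7827 = 34.1875.
x̄₁ − x̄₂ = 269 − 236 = 33.0000.
CI: 33.0000 ± 34.1875 = (-1.19, 67.19).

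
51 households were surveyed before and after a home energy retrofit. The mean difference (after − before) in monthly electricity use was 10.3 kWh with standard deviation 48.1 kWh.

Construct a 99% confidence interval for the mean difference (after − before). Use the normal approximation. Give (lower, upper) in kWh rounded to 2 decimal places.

(-7.05, 27.65)

This is a matched-pairs design, so SE = s_d/√n = 48.1/√51 = 6.7353.
Margin = 2.576 × 6.7353 = 17.3501; the interval is 10.3 ± 17.3501 = (-7.05, 27.65).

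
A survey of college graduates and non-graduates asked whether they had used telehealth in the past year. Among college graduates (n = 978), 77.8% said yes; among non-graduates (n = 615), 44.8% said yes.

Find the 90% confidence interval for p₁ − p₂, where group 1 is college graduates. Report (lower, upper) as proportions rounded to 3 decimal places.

Each SE is √(p̂(1−p̂)/n): √(0.7780·0.2220/978) = 0.01329 and √(0.4480·0.5520/615) = 0.02005.
SE(p̂₁ − p̂₂) = √(SE₁² + SE₂²) = √(0.0001766241 + 0.0004020025) = 0.02405, since the two samples are independent.
At 90% confidence z* = 1.645; margin = 1.645 × 0.02405 = 0.03956.
The difference is 0.7780 − 0.4480 = 0.3300, so the interval is 0.3300 ± 0.03956 = (0.290, 0.370).

(0.290, 0.370)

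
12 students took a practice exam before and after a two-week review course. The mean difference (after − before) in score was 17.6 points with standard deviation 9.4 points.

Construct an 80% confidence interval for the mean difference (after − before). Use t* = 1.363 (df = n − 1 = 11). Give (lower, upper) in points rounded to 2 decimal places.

This is a matched-pairs design, so SE = s_d/√n = 9.4/√12 = 2.7135.
Margin = 1.363 × 2.7135 = 3.6985; the interval is 17.6 ± 3.6985 = (13.90, 21.30).

(13.90, 21.30)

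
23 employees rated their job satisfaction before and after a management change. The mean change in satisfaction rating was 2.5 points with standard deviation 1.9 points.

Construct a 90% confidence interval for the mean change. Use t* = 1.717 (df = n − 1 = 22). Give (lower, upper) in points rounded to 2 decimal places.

(1.82, 3.18)

Paired design: SE = s_d/√n = 1.9/√23 = 0.3962.
t* = 1.717; margin of error = 1.717 × 0.3962 = 0.6803.
2.5 ± 0.6803 → (1.82, 3.18).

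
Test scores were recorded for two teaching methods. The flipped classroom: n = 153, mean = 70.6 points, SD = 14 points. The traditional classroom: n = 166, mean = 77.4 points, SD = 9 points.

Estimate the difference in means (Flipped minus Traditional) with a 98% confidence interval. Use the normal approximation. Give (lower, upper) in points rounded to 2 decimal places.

Per-group SEs: s₁/√n₁ = 14/√153 = 1.1318, s₂/√n₂ = 9/√166 = 0.6985.
Unpooled SE of the difference: √(1.28097124 + 0.48790225) = 1.3300.
Margin of error = z* · SE = 2.326 × 1.3300 = 3.0936.
x̄₁ − x̄₂ = 70.6 − 77.4 = -6.8000.
CI: -6.8000 ± 3.0936 = (-9.89, -3.71).

(-9.89, -3.71)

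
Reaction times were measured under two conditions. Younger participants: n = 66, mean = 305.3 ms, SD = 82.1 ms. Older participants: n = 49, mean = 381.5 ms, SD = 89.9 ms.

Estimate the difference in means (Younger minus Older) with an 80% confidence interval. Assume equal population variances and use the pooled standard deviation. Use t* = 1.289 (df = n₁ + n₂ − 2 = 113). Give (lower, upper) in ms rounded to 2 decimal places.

s_p = √[((n₁−1)s₁² + (n₂−1)s₂²)/(n₁+n₂−2)] = √[(65·82.1² + 48·89.9²)/113] = 85.5003.
SE = 85.5003·√(1/66 + 1/49) = 16.1230.
With t* = 1.289, margin = 1.289 × 16.1230 = 20.7825.
x̄₁ − x̄₂ = 305.3 − 381.5 = -76.2000; interval -76.2000 ± 20.7825 = (-96.98, -55.42).

(-96.98, -55.42)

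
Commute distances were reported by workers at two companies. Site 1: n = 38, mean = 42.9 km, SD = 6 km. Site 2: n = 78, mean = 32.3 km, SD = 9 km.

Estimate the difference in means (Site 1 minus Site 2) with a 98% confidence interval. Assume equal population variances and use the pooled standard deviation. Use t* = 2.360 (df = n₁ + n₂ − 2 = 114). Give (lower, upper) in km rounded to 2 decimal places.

(6.80, 14.40)

Pooled variance s_p² = [37·6² + 77·9²] / (38+78−2) = 66.3947, so s_p = 8.1483.
SE_diff = s_p·√(1/n₁ + 1/n₂) = 8.1483·√(1/38 + 1/78) = 1.6120.
t* = 2.360; margin = 2.360 × 1.6120 = 3.8043.
Difference = 42.9 − 32.3 = 10.6000.
10.6000 ± 3.8043 → (6.80, 14.40).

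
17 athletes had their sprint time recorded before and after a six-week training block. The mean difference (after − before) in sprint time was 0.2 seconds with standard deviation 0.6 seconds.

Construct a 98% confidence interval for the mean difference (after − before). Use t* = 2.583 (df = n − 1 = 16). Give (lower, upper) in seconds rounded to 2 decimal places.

(-0.18, 0.58)

This is a matched-pairs design, so SE = s_d/√n = 0.6/√17 = 0.1455.
Margin = 2.583 × 0.1455 = 0.3758; the interval is 0.2 ± 0.3758 = (-0.18, 0.58).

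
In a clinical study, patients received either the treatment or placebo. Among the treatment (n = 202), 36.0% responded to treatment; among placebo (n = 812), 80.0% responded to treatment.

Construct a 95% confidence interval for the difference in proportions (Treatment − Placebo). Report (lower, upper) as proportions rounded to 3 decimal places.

(-0.512, -0.368)

Each SE is √(p̂(1−p̂)/n): √(0.3600·0.6400/202) = 0.03377 and √(0.8000·0.2000/812) = 0.01404.
SE(p̂₁ − p̂₂) = √(SE₁² + SE₂²) = √(0.0011404129 + 0.0001971216) = 0.03657, since the two samples are independent.
At 95% confidence z* = 1.960; margin = 1.960 × 0.03657 = 0.07168.
The difference is 0.3600 − 0.8000 = -0.4400, so the interval is -0.4400 ± 0.07168 = (-0.512, -0.368).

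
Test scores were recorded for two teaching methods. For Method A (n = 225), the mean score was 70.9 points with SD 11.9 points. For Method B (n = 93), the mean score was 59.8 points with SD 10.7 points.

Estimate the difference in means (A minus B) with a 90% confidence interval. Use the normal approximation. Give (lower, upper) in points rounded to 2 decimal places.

Per-group SEs: s₁/√n₁ = 11.9/√225 = 0.7933, s₂/√n₂ = 10.7/√93 = 1.1095.
Unpooled SE of the difference: √(0.62932489 + 1.23099025) = 1.3639.
Margin of error = z* · SE = 1.645 × 1.3639 = 2.2436.
x̄₁ − x̄₂ = 70.9 − 59.8 = 11.1000.
CI: 11.1000 ± 2.2436 = (8.86, 13.34).

(8.86, 13.34)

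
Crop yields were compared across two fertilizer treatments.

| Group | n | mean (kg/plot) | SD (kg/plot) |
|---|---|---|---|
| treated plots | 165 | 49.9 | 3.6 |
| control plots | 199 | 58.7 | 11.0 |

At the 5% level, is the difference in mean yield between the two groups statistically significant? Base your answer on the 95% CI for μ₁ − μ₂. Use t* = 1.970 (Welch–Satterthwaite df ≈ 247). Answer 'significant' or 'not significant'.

SE₁ = s₁/√n₁ = 3.6/√165 = 0.2803; SE₂ = 11.0/√199 = 0.7798.
Independent samples, unequal variances: SE_diff = √(SE₁² + SE₂²) = √(0.07856809 + 0.60808804) = 0.8286.
t* = 1.970, so margin of error = 1.970 × 0.8286 = 1.6323.
Difference in means = 49.9 − 58.7 = -8.8000.
-8.8000 ± 1.6323 → (-10.4323, -7.1677).
The interval (-10.4323, -7.1677) does not contain 0, so the difference is significant.

significant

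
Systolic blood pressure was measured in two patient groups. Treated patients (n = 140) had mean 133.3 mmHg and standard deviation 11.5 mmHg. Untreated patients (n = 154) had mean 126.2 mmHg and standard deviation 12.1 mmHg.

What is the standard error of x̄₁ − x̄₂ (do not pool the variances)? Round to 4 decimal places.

Standard errors of each mean: 11.5/√140 = 0.9719 and 12.1/√154 = 0.9750.
SE(x̄₁ − x̄₂) = √(0.9719² + 0.9750²) = 1.3767 for independent samples with unequal variances.

1.3767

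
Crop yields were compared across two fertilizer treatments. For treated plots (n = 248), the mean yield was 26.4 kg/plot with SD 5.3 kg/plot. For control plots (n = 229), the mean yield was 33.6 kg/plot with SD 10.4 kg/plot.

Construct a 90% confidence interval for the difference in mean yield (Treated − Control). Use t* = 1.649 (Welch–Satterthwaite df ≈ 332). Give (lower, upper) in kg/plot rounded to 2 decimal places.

(-8.46, -5.94)

Per-group SEs: s₁/√n₁ = 5.3/√248 = 0.3366, s₂/√n₂ = 10.4/√229 = 0.6873.
Unpooled SE of the difference: √(0.11329956 + 0.47238129) = 0.7653.
Margin of error = t* · SE = 1.649 × 0.7653 = 1.2620.
x̄₁ − x̄₂ = 26.4 − 33.6 = -7.2000.
CI: -7.2000 ± 1.2620 = (-8.46, -5.94).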